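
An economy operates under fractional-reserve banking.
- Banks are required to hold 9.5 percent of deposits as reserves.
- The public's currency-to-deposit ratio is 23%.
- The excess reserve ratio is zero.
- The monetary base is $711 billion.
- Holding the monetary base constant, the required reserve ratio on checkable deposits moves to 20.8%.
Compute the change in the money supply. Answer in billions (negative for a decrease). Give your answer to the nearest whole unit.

-694 billion

Initially m₁ = (1 + 0.23) / (0.095 + 0.23) ≈ 3.7846, so M₁ = 3.7846 × 711 = 2690.8506 billion.
After the change m₂ = (1 + 0.23) / (0.208 + 0.23) ≈ 2.8082, so M₂ = 2.8082 × 711 = 1996.6302 billion.
ΔM = M₂ − M₁ = 1996.6302 − 2690.8506 = -694.2204 billion.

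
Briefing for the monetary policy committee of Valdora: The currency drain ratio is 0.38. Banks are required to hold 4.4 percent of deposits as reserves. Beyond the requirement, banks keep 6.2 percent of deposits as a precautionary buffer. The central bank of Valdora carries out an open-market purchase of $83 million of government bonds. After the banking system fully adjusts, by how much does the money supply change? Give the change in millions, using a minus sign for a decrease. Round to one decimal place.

$235.7 million

The money multiplier is m = (1 + c) / (rr + e + c) = (1 + 0.38) / (0.044 + 0.062 + 0.38) ≈ 2.8395.
The purchase adds 83 million of base, so ΔM = m × ΔMB = 2.8395 × (+83) = 235.6785 million.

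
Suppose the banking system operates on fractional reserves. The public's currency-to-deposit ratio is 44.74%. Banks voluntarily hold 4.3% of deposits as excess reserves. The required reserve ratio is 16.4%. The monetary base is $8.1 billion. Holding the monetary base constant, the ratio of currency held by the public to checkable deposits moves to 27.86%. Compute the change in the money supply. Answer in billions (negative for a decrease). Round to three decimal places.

Initially m₁ = (1 + 0.4474) / (0.164 + 0.043 + 0.4474) ≈ 2.21180, so M₁ = 2.21180 × 8.1 ≈ 17.9156 billion.
After the change m₂ = (1 + 0.2786) / (0.164 + 0.043 + 0.2786) ≈ 2.63303, so M₂ = 2.63303 × 8.1 ≈ 21.3275 billion.
ΔM = M₂ − M₁ = 21.3275 − 17.9156 = 3.4119 billion.

$3.412 billion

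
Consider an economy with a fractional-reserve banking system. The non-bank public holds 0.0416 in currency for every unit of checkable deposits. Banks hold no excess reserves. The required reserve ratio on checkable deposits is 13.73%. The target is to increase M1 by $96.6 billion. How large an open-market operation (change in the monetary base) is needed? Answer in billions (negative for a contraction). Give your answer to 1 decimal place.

The money multiplier is m = (1 + c) / (rr + c) = (1 + 0.0416) / (0.1373 + 0.0416) ≈ 5.8222.
ΔMB = ΔM / m = (+96.6) / 5.8222 ≈ 16.5917 billion.

$16.6 billion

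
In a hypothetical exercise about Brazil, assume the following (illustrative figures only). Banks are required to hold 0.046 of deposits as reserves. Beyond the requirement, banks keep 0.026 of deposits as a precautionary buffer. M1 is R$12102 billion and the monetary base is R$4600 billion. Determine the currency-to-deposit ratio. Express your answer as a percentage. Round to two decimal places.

49.70%

Using m = M/MB = 12102/4600 ≈ 2.630870. From m = (1 + c)/(c + rr + e), rearranging gives 1 + c = m·(c + rr + e), so c·(1 − m) = m·(rr + e) − 1.
Hence c = [m·(rr + e) − 1]/(1 − m) = [2.630870 × (0.046 + 0.026) − 1] / (1 − 2.630870) ≈ 0.497021.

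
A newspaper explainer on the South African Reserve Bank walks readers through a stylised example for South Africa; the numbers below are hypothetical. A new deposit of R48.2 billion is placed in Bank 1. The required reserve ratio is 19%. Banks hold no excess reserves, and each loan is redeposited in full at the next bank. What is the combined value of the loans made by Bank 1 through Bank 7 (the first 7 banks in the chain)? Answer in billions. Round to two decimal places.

Bank i lends (1 − rr)^i of the original deposit: Bank 1 lends 48.2·0.8100 = 39.0420, Bank 2 lends 48.2·0.8100² ≈ 31.6240, and so on.
Summing a geometric series: total = 48.2·[0.8100·(1 − 0.8100^7) / (1 − 0.8100)] ≈ 158.4760 billion.

R158.48 billion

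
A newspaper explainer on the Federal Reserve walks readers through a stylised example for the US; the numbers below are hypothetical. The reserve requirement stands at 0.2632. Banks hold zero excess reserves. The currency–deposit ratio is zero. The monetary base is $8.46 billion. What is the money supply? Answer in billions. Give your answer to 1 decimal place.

$32.1 billion

With no currency drain or excess reserves, the money multiplier is m = 1/rr = 1/0.2632 ≈ 3.7994.
Money supply M = m × MB = 3.7994 × 8.46 ≈ 32.1429 billion.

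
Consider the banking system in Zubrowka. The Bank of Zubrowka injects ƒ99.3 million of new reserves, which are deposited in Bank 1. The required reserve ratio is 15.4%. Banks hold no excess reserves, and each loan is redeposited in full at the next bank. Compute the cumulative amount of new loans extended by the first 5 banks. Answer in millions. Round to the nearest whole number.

Bank i lends (1 − rr)^i of the original deposit: Bank 1 lends 99.3·0.8460 = 84.0078, Bank 2 lends 99.3·0.8460² ≈ 71.0706, and so on.
Summing a geometric series: total = 99.3·[0.8460·(1 − 0.8460^5) / (1 − 0.8460)] ≈ 309.1034 million.

ƒ309 million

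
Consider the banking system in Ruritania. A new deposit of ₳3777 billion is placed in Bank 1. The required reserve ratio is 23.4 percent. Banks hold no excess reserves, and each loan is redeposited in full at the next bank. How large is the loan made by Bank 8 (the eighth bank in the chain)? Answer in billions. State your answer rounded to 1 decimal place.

Each bank lends a fraction (1 − rr) = 0.7660 of the deposit it receives, so Bank 8 receives 3777·0.7660^7 and lends 3777·0.7660^8 ≈ 447.6897 billion.

₳447.7 billion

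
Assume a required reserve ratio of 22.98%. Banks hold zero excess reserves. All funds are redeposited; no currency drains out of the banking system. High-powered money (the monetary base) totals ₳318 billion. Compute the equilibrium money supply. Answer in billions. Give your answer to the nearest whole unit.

₳1384 billion

With no currency drain or excess reserves, the money multiplier is m = 1/rr = 1/0.2298 ≈ 4.3516.
Money supply M = m × MB = 4.3516 × 318 = 1383.8088 billion.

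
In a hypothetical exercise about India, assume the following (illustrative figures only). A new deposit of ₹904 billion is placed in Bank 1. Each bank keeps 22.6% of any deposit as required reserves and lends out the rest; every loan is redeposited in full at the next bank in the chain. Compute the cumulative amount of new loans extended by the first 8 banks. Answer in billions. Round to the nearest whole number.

₹2697 billion

Bank i lends (1 − rr)^i of the original deposit: Bank 1 lends 904·0.7740 = 699.6960, Bank 2 lends 904·0.7740² ≈ 541.5647, and so on.
Summing a geometric series: total = 904·[0.7740·(1 − 0.7740^8) / (1 − 0.7740)] ≈ 2697.2243 billion.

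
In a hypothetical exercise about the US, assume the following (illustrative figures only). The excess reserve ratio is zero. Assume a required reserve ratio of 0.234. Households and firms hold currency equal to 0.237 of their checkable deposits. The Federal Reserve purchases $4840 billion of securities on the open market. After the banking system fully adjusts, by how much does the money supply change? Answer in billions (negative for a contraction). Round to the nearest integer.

The money multiplier is m = (1 + c) / (rr + c) = (1 + 0.237) / (0.234 + 0.237) ≈ 2.62633.
The purchase adds 4840 billion of base, so ΔM = m × ΔMB = 2.62633 × (+4840) = 12711.4372 billion.

$12711 billion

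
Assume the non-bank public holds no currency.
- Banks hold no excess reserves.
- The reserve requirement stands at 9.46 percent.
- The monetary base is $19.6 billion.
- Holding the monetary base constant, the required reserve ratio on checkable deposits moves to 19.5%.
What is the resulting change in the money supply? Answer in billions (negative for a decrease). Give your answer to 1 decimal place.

Initially m₁ = 1 / (0.0946) ≈ 10.5708, so M₁ = 10.5708 × 19.6 ≈ 207.1877 billion.
After the change m₂ = 1 / (0.195) ≈ 5.1282, so M₂ = 5.1282 × 19.6 ≈ 100.5127 billion.
ΔM = M₂ − M₁ = 100.5127 − 207.1877 = -106.675 billion.

-106.7 billion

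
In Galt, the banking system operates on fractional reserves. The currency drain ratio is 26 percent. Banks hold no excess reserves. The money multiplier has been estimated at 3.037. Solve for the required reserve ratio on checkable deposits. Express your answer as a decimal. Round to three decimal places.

0.155

Using m = 3.037. Since m = (1 + c)/(c + rr + e), the denominator satisfies c + rr + e = (1 + c)/m = (1 + 0.26) / 3.037 ≈ 0.414883.
With c = 0.26 and e = 0, the required reserve ratio on checkable deposits is 0.414883 − 0.26 − 0 = 0.154883.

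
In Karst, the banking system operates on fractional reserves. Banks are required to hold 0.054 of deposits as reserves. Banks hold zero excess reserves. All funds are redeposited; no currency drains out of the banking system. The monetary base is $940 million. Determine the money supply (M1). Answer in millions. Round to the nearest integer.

With no currency drain or excess reserves, the money multiplier is m = 1/rr = 1/0.054 ≈ 18.5185.
Money supply M = m × MB = 18.5185 × 940 = 17407.39 million.

$17407 million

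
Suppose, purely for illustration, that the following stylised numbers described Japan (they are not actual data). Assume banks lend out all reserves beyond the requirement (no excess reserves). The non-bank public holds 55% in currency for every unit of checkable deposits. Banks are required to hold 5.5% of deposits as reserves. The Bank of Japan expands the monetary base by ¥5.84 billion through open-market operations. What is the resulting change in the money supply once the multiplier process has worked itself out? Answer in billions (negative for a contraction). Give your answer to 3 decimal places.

¥14.962 billion

The money multiplier is m = (1 + c) / (rr + c) = (1 + 0.55) / (0.055 + 0.55) ≈ 2.56198.
The purchase adds 5.84 billion of base, so ΔM = m × ΔMB = 2.56198 × (+5.84) ≈ 14.962 billion.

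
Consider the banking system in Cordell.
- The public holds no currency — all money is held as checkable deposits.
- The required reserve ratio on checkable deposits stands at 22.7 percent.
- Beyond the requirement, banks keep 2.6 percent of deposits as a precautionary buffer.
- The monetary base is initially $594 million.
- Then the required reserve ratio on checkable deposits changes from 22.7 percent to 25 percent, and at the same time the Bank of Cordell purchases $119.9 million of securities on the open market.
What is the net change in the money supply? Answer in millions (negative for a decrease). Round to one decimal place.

Before: m₁ = 1 / (0.227 + 0.026) ≈ 3.95257, MB₁ = 594, so M₁ = 3.95257 × 594 ≈ 2347.8266 million.
After: m₂ = 1 / (0.25 + 0.026) ≈ 3.62319, MB₂ = 594 + 119.9 = 713.9, so M₂ = 3.62319 × 713.9 ≈ 2586.5953 million.
ΔM = M₂ − M₁ = 2586.5953 − 2347.8266 = 238.7687 million.

$238.8 million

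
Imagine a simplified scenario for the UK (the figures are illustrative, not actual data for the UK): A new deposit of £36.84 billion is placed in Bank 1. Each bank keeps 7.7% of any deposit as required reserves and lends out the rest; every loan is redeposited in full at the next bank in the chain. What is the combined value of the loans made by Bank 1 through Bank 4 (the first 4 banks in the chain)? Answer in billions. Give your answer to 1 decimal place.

£121.1 billion

Bank i lends (1 − rr)^i of the original deposit: Bank 1 lends 36.84·0.9230 ≈ 34.0033, Bank 2 lends 36.84·0.9230² ≈ 31.3851, and so on.
Summing a geometric series: total = 36.84·[0.9230·(1 − 0.9230^4) / (1 − 0.9230)] ≈ 121.0946 billion.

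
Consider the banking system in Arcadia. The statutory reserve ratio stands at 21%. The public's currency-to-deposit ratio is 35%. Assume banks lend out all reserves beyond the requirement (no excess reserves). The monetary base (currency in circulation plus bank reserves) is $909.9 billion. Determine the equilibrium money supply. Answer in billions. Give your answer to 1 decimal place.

The money multiplier is m = (1 + c) / (rr + c) = (1 + 0.35) / (0.21 + 0.35) ≈ 2.41071.
So M = m × MB = 2.41071 × 909.9 ≈ 2193.505 billion.

$2193.5 billion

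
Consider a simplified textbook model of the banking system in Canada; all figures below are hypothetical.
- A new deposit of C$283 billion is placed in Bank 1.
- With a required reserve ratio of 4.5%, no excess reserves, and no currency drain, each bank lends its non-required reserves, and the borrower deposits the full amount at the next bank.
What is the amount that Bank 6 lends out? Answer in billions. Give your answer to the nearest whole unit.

Each bank lends a fraction (1 − rr) = 0.9550 of the deposit it receives, so Bank 6 receives 283·0.9550^5 and lends 283·0.9550^6 ≈ 214.6875 billion.

C$215 billion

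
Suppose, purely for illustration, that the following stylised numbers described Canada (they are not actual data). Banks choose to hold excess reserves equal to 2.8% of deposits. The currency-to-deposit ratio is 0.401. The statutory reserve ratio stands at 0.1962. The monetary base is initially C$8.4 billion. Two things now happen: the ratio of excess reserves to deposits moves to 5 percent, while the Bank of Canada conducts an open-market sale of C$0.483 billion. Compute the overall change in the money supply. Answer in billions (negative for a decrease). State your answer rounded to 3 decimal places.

-1.685 billion

Before: m₁ = (1 + 0.401) / (0.1962 + 0.028 + 0.401) ≈ 2.24088, MB₁ = 8.4, so M₁ = 2.24088 × 8.4 ≈ 18.8234 billion.
After: m₂ = (1 + 0.401) / (0.1962 + 0.05 + 0.401) ≈ 2.16471, MB₂ = 8.4 − 0.483 = 7.917, so M₂ = 2.16471 × 7.917 ≈ 17.138 billion.
ΔM = M₂ − M₁ = 17.138 − 18.8234 = -1.6854 billion.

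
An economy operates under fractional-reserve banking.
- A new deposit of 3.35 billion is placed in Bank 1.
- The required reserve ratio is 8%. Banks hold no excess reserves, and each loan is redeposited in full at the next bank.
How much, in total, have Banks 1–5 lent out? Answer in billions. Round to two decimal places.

13.13 billion

Bank i lends (1 − rr)^i of the original deposit: Bank 1 lends 3.35·0.9200 = 3.0820, Bank 2 lends 3.35·0.9200² ≈ 2.8354, and so on.
Summing a geometric series: total = 3.35·[0.9200·(1 − 0.9200^5) / (1 − 0.9200)] ≈ 13.1339 billion.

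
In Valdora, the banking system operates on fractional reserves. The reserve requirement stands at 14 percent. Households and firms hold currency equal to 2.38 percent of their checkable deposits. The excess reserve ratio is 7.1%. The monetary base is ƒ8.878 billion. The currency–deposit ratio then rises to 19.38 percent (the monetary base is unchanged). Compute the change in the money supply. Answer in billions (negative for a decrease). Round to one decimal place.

-12.5 billion

Initially m₁ = (1 + 0.0238) / (0.14 + 0.071 + 0.0238) ≈ 4.3603, so M₁ = 4.3603 × 8.878 ≈ 38.7107 billion.
After the change m₂ = (1 + 0.1938) / (0.14 + 0.071 + 0.1938) ≈ 2.9491, so M₂ = 2.9491 × 8.878 ≈ 26.1821 billion.
ΔM = M₂ − M₁ = 26.1821 − 38.7107 = -12.5286 billion.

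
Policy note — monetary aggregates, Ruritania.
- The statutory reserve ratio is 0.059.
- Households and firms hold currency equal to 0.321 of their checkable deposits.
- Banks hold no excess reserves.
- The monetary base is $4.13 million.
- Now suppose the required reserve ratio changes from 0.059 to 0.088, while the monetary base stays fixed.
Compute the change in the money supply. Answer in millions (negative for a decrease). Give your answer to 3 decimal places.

Initially m₁ = (1 + 0.321) / (0.059 + 0.321) ≈ 3.47632, so M₁ = 3.47632 × 4.13 ≈ 14.3572 million.
After the change m₂ = (1 + 0.321) / (0.088 + 0.321) ≈ 3.22983, so M₂ = 3.22983 × 4.13 ≈ 13.3392 million.
ΔM = M₂ − M₁ = 13.3392 − 14.3572 = -1.018 million.

-1.018 million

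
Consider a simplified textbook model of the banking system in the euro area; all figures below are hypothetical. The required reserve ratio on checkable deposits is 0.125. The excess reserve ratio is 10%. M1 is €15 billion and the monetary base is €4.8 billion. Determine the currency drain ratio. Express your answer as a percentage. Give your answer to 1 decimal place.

Using m = M/MB = 15/4.8 = 3.125000. From m = (1 + c)/(c + rr + e), rearranging gives 1 + c = m·(c + rr + e), so c·(1 − m) = m·(rr + e) − 1.
Hence c = [m·(rr + e) − 1]/(1 − m) = [3.125000 × (0.125 + 0.1) − 1] / (1 − 3.125000) ≈ 0.139706.

14.0%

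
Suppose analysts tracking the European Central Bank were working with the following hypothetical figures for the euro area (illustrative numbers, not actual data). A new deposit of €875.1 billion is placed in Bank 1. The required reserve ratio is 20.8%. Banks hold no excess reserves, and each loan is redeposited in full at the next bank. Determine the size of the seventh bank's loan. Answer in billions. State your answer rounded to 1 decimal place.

Each bank lends a fraction (1 − rr) = 0.7920 of the deposit it receives, so Bank 7 receives 875.1·0.7920^6 and lends 875.1·0.7920^7 ≈ 171.0543 billion.

€171.1 billion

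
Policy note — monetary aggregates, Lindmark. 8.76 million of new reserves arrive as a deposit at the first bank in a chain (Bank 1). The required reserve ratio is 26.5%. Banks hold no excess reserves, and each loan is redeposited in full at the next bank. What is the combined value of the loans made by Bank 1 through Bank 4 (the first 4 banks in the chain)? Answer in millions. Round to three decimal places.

17.206 million

Bank i lends (1 − rr)^i of the original deposit: Bank 1 lends 8.76·0.7350 = 6.4386, Bank 2 lends 8.76·0.7350² ≈ 4.7324, and so on.
Summing a geometric series: total = 8.76·[0.7350·(1 − 0.7350^4) / (1 − 0.7350)] ≈ 17.2058 million.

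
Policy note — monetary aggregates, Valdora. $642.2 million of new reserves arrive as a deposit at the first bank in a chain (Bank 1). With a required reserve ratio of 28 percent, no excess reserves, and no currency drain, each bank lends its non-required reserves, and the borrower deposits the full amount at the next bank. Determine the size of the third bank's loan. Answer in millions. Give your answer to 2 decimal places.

$239.70 million

Each bank lends a fraction (1 − rr) = 0.7200 of the deposit it receives, so Bank 3 receives 642.2·0.7200^2 and lends 642.2·0.7200^3 ≈ 239.6999 million.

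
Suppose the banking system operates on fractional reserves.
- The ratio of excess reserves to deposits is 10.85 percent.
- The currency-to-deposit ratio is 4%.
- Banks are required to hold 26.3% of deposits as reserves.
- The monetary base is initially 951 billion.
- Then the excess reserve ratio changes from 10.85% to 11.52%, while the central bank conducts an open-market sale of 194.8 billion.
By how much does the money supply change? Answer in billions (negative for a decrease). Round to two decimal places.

Before: m₁ = (1 + 0.04) / (0.263 + 0.1085 + 0.04) ≈ 2.527339, MB₁ = 951, so M₁ = 2.527339 × 951 ≈ 2403.4994 billion.
After: m₂ = (1 + 0.04) / (0.263 + 0.1152 + 0.04) ≈ 2.486848, MB₂ = 951 − 194.8 = 756.2, so M₂ = 2.486848 × 756.2 ≈ 1880.5545 billion.
ΔM = M₂ − M₁ = 1880.5545 − 2403.4994 = -522.9449 billion.

-522.94 billion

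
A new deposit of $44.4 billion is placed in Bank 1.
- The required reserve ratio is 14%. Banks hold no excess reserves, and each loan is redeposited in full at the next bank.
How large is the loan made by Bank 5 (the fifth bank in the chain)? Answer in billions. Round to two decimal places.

$20.89 billion

Each bank lends a fraction (1 − rr) = 0.8600 of the deposit it receives, so Bank 5 receives 44.4·0.8600^4 and lends 44.4·0.8600^5 ≈ 20.8870 billion.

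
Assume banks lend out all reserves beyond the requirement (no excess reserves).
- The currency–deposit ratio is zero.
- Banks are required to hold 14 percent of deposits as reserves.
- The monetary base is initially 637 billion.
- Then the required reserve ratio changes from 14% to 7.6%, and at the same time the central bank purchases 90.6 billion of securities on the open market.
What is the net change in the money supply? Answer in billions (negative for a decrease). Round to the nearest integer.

Before: m₁ = 1 / (0.14) ≈ 7.1429, MB₁ = 637, so M₁ = 7.1429 × 637 = 4550.0273 billion.
After: m₂ = 1 / (0.076) ≈ 13.1579, MB₂ = 637 + 90.6 = 727.6, so M₂ = 13.1579 × 727.6 ≈ 9573.688 billion.
ΔM = M₂ − M₁ = 9573.688 − 4550.0273 = 5023.6607 billion.

5024 billion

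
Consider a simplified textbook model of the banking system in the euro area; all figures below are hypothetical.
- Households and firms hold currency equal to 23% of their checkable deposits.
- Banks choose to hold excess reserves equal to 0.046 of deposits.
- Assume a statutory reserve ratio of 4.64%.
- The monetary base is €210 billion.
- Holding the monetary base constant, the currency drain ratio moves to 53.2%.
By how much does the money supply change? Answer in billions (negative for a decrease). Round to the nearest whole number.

Initially m₁ = (1 + 0.23) / (0.0464 + 0.046 + 0.23) ≈ 3.8151, so M₁ = 3.8151 × 210 = 801.171 billion.
After the change m₂ = (1 + 0.532) / (0.0464 + 0.046 + 0.532) ≈ 2.4536, so M₂ = 2.4536 × 210 = 515.256 billion.
ΔM = M₂ − M₁ = 515.256 − 801.171 = -285.915 billion.

-286 billion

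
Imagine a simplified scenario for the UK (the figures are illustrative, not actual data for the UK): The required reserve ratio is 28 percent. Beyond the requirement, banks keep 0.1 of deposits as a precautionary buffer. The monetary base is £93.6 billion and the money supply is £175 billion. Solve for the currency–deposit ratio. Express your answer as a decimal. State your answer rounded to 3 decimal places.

0.333

Using m = M/MB = 175/93.6 ≈ 1.869658. From m = (1 + c)/(c + rr + e), rearranging gives 1 + c = m·(c + rr + e), so c·(1 − m) = m·(rr + e) − 1.
Hence c = [m·(rr + e) − 1]/(1 − m) = [1.869658 × (0.28 + 0.1) − 1] / (1 − 1.869658) ≈ 0.332924.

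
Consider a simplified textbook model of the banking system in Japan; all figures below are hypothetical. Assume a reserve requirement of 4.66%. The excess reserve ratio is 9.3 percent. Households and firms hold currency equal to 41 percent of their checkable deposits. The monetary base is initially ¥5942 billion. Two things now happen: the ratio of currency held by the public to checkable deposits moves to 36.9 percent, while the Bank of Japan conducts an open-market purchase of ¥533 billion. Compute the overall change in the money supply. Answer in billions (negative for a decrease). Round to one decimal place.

¥2184.6 billion

Before: m₁ = (1 + 0.41) / (0.0466 + 0.093 + 0.41) ≈ 2.565502, MB₁ = 5942, so M₁ = 2.565502 × 5942 ≈ 15244.2129 billion.
After: m₂ = (1 + 0.369) / (0.0466 + 0.093 + 0.369) ≈ 2.691703, MB₂ = 5942 + 533 = 6475, so M₂ = 2.691703 × 6475 ≈ 17428.7769 billion.
ΔM = M₂ − M₁ = 17428.7769 − 15244.2129 = 2184.564 billion.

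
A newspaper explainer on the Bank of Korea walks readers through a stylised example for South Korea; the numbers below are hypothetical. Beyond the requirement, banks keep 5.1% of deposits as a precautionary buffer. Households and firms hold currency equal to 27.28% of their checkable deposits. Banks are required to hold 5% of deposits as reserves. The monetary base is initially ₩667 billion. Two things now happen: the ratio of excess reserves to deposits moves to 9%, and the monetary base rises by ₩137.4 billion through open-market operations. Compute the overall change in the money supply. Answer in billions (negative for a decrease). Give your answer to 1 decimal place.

Before: m₁ = (1 + 0.2728) / (0.05 + 0.051 + 0.2728) ≈ 3.40503, MB₁ = 667, so M₁ = 3.40503 × 667 ≈ 2271.155 billion.
After: m₂ = (1 + 0.2728) / (0.05 + 0.09 + 0.2728) ≈ 3.08333, MB₂ = 667 + 137.4 = 804.4, so M₂ = 3.08333 × 804.4 ≈ 2480.2307 billion.
ΔM = M₂ − M₁ = 2480.2307 − 2271.155 = 209.0757 billion.

₩209.1 billion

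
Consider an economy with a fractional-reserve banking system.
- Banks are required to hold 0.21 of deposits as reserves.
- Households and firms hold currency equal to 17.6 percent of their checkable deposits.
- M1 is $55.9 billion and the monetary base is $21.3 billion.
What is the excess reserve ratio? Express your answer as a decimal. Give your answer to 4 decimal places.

Using m = M/MB = 55.9/21.3 ≈ 2.624413. Since m = (1 + c)/(c + rr + e), the denominator satisfies c + rr + e = (1 + c)/m = (1 + 0.176) / 2.624413 ≈ 0.448100.
With c = 0.176 and rr = 0.21, the excess reserve ratio is 0.448100 − 0.176 − 0.21 = 0.0621.

0.0621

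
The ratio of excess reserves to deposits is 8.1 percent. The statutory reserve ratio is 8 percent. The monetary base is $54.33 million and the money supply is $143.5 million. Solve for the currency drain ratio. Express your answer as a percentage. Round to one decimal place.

Using m = M/MB = 143.5/54.33 ≈ 2.641266. From m = (1 + c)/(c + rr + e), rearranging gives 1 + c = m·(c + rr + e), so c·(1 − m) = m·(rr + e) − 1.
Hence c = [m·(rr + e) − 1]/(1 − m) = [2.641266 × (0.08 + 0.081) − 1] / (1 − 2.641266) ≈ 0.350191.

35.0%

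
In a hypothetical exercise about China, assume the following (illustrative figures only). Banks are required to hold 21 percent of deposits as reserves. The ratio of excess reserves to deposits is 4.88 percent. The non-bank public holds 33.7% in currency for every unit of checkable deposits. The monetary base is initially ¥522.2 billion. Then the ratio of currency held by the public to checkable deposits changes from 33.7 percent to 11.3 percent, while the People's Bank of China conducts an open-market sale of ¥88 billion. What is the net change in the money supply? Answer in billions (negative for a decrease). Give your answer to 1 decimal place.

Before: m₁ = (1 + 0.337) / (0.21 + 0.0488 + 0.337) ≈ 2.24404, MB₁ = 522.2, so M₁ = 2.24404 × 522.2 ≈ 1171.8377 billion.
After: m₂ = (1 + 0.113) / (0.21 + 0.0488 + 0.113) ≈ 2.99354, MB₂ = 522.2 − 88 = 434.2, so M₂ = 2.99354 × 434.2 ≈ 1299.7951 billion.
ΔM = M₂ − M₁ = 1299.7951 − 1171.8377 = 127.9574 billion.

¥128.0 billion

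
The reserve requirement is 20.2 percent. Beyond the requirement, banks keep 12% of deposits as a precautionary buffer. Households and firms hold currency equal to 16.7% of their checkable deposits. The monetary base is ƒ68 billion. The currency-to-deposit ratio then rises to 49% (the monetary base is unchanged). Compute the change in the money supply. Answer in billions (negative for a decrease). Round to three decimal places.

Initially m₁ = (1 + 0.167) / (0.202 + 0.12 + 0.167) ≈ 2.386503, so M₁ = 2.386503 × 68 ≈ 162.2822 billion.
After the change m₂ = (1 + 0.49) / (0.202 + 0.12 + 0.49) ≈ 1.834975, so M₂ = 1.834975 × 68 = 124.7783 billion.
ΔM = M₂ − M₁ = 124.7783 − 162.2822 = -37.5039 billion.

-37.504 billion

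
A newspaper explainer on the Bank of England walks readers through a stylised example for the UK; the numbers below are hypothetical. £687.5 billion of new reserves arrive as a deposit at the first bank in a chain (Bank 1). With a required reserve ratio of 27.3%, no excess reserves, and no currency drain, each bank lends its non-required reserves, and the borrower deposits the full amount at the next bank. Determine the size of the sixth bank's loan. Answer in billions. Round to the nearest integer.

Each bank lends a fraction (1 − rr) = 0.7270 of the deposit it receives, so Bank 6 receives 687.5·0.7270^5 and lends 687.5·0.7270^6 ≈ 101.5031 billion.

£102 billion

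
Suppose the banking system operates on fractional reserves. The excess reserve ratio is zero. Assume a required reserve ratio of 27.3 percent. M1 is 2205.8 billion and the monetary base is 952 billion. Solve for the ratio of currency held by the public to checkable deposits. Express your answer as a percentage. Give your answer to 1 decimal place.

27.9%

Using m = M/MB = 2205.8/952 ≈ 2.317017. From m = (1 + c)/(c + rr + e), rearranging gives 1 + c = m·(c + rr + e), so c·(1 − m) = m·(rr + e) − 1.
Hence c = [m·(rr + e) − 1]/(1 − m) = [2.317017 × (0.273 + 0) − 1] / (1 − 2.317017) ≈ 0.279005.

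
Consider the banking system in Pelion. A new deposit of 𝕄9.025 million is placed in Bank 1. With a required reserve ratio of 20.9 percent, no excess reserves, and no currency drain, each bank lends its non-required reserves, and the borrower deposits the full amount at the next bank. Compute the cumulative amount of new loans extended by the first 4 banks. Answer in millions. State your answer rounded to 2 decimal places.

Bank i lends (1 − rr)^i of the original deposit: Bank 1 lends 9.025·0.7910 ≈ 7.1388, Bank 2 lends 9.025·0.7910² ≈ 5.6468, and so on.
Summing a geometric series: total = 9.025·[0.7910·(1 − 0.7910^4) / (1 − 0.7910)] ≈ 20.7852 million.

𝕄20.79 million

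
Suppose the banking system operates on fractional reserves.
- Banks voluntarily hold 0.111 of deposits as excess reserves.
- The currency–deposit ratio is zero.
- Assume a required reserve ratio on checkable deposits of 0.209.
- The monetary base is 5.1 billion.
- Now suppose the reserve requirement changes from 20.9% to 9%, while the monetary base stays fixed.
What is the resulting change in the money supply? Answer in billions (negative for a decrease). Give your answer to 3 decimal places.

9.436 billion

Initially m₁ = 1 / (0.209 + 0.111) = 3.12500, so M₁ = 3.12500 × 5.1 = 15.9375 billion.
After the change m₂ = 1 / (0.09 + 0.111) ≈ 4.97512, so M₂ = 4.97512 × 5.1 ≈ 25.3731 billion.
ΔM = M₂ − M₁ = 25.3731 − 15.9375 = 9.4356 billion.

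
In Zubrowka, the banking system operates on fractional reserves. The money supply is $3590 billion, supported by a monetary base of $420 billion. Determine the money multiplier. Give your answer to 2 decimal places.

8.55

The money multiplier is m = M / MB = 3590 / 420 ≈ 8.54762.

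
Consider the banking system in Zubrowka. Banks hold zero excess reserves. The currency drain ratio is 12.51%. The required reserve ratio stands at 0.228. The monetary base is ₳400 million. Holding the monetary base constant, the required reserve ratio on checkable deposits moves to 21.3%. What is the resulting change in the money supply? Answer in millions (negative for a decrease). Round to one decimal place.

Initially m₁ = (1 + 0.1251) / (0.228 + 0.1251) ≈ 3.18635, so M₁ = 3.18635 × 400 = 1274.54 million.
After the change m₂ = (1 + 0.1251) / (0.213 + 0.1251) ≈ 3.32771, so M₂ = 3.32771 × 400 = 1331.084 million.
ΔM = M₂ − M₁ = 1331.084 − 1274.54 = 56.544 million.

₳56.5 million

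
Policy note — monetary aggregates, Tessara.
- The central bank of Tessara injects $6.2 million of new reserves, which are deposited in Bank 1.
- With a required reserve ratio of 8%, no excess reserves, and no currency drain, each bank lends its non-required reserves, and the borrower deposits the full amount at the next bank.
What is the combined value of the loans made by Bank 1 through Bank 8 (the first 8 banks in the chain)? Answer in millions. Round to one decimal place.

Bank i lends (1 − rr)^i of the original deposit: Bank 1 lends 6.2·0.9200 = 5.7040, Bank 2 lends 6.2·0.9200² ≈ 5.2477, and so on.
Summing a geometric series: total = 6.2·[0.9200·(1 − 0.9200^8) / (1 − 0.9200)] ≈ 34.7075 million.

$34.7 million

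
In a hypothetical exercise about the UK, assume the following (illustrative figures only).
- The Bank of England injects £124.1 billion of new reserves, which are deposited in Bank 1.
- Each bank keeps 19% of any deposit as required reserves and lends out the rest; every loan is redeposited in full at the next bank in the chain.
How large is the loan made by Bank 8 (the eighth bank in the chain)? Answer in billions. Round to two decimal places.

Each bank lends a fraction (1 − rr) = 0.8100 of the deposit it receives, so Bank 8 receives 124.1·0.8100^7 and lends 124.1·0.8100^8 ≈ 22.9960 billion.

£23.00 billion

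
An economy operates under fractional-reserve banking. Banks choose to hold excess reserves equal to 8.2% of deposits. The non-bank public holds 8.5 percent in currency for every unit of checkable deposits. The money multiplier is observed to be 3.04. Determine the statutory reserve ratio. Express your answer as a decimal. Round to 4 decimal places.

Using m = 3.04. Since m = (1 + c)/(c + rr + e), the denominator satisfies c + rr + e = (1 + c)/m = (1 + 0.085) / 3.04 ≈ 0.356908.
With c = 0.085 and e = 0.082, the statutory reserve ratio is 0.356908 − 0.085 − 0.082 = 0.189908.

0.1899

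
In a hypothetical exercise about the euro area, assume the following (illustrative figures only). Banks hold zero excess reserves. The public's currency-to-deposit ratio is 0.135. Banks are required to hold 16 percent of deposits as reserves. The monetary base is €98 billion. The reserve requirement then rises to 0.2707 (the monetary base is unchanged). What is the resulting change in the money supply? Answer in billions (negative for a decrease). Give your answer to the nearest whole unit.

Initially m₁ = (1 + 0.135) / (0.16 + 0.135) ≈ 3.8475, so M₁ = 3.8475 × 98 = 377.055 billion.
After the change m₂ = (1 + 0.135) / (0.2707 + 0.135) ≈ 2.7976, so M₂ = 2.7976 × 98 = 274.1648 billion.
ΔM = M₂ − M₁ = 274.1648 − 377.055 = -102.8902 billion.

-103 billion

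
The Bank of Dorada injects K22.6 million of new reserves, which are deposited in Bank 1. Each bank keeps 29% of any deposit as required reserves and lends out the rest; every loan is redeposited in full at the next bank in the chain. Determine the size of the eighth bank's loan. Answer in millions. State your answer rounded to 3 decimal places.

K1.459 million

Each bank lends a fraction (1 − rr) = 0.7100 of the deposit it receives, so Bank 8 receives 22.6·0.7100^7 and lends 22.6·0.7100^8 ≈ 1.4594 million.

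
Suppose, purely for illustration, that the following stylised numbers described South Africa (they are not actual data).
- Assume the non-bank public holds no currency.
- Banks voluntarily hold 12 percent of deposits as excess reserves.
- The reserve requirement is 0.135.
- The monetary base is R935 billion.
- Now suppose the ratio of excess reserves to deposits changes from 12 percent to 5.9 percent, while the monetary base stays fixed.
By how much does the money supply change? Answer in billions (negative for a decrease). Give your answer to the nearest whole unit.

R1153 billion

Initially m₁ = 1 / (0.135 + 0.12) ≈ 3.9216, so M₁ = 3.9216 × 935 = 3666.696 billion.
After the change m₂ = 1 / (0.135 + 0.059) ≈ 5.1546, so M₂ = 5.1546 × 935 = 4819.551 billion.
ΔM = M₂ − M₁ = 4819.551 − 3666.696 = 1152.855 billion.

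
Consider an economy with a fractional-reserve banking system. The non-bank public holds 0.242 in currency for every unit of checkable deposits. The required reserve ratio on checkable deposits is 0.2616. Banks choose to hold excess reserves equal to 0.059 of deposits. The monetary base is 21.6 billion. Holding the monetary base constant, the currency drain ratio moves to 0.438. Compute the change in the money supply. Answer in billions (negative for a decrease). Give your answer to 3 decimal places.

Initially m₁ = (1 + 0.242) / (0.2616 + 0.059 + 0.242) ≈ 2.207608, so M₁ = 2.207608 × 21.6 ≈ 47.6843 billion.
After the change m₂ = (1 + 0.438) / (0.2616 + 0.059 + 0.438) ≈ 1.895597, so M₂ = 1.895597 × 21.6 ≈ 40.9449 billion.
ΔM = M₂ − M₁ = 40.9449 − 47.6843 = -6.7394 billion.

-6.739 billion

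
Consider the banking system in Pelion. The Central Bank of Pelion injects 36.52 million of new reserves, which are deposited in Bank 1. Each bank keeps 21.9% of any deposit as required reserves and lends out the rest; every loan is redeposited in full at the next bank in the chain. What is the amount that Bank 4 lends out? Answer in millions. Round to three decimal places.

Each bank lends a fraction (1 − rr) = 0.7810 of the deposit it receives, so Bank 4 receives 36.52·0.7810^3 and lends 36.52·0.7810^4 ≈ 13.5874 million.

13.587 million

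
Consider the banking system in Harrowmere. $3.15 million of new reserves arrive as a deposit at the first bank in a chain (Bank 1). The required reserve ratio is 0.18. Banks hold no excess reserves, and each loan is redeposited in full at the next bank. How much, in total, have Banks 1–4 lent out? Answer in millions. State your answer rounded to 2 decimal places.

Bank i lends (1 − rr)^i of the original deposit: Bank 1 lends 3.15·0.8200 = 2.5830, Bank 2 lends 3.15·0.8200² ≈ 2.1181, and so on.
Summing a geometric series: total = 3.15·[0.8200·(1 − 0.8200^4) / (1 − 0.8200)] ≈ 7.8621 million.

$7.86 million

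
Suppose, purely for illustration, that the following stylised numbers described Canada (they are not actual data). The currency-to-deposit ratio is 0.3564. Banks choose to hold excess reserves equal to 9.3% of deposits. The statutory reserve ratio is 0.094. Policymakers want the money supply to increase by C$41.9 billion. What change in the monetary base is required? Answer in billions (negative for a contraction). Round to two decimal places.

C$16.79 billion

The money multiplier is m = (1 + c) / (rr + e + c) = (1 + 0.3564) / (0.094 + 0.093 + 0.3564) ≈ 2.49614.
ΔMB = ΔM / m = (+41.9) / 2.49614 ≈ 16.7859 billion.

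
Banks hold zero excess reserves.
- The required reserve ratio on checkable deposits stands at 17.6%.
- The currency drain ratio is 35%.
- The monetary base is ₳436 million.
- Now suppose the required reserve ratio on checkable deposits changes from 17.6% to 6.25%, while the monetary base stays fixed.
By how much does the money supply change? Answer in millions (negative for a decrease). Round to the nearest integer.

Initially m₁ = (1 + 0.35) / (0.176 + 0.35) ≈ 2.5665, so M₁ = 2.5665 × 436 = 1118.994 million.
After the change m₂ = (1 + 0.35) / (0.0625 + 0.35) ≈ 3.2727, so M₂ = 3.2727 × 436 = 1426.8972 million.
ΔM = M₂ − M₁ = 1426.8972 − 1118.994 = 307.9032 million.

₳308 million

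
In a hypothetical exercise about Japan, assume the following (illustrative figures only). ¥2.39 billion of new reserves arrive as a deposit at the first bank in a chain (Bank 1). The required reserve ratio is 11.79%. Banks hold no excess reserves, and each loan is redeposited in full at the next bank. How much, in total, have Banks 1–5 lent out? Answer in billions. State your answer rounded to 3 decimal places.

¥8.332 billion

Bank i lends (1 − rr)^i of the original deposit: Bank 1 lends 2.39·0.8821 ≈ 2.1082, Bank 2 lends 2.39·0.8821² ≈ 1.8597, and so on.
Summing a geometric series: total = 2.39·[0.8821·(1 − 0.8821^5) / (1 − 0.8821)] ≈ 8.3317 billion.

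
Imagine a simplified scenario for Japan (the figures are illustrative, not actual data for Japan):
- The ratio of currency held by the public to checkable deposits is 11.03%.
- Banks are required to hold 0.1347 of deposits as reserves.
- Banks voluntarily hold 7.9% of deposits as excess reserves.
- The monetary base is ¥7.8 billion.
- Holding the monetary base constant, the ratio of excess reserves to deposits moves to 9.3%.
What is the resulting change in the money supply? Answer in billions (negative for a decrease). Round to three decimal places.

-1.107 billion

Initially m₁ = (1 + 0.1103) / (0.1347 + 0.079 + 0.1103) ≈ 3.42685, so M₁ = 3.42685 × 7.8 ≈ 26.7294 billion.
After the change m₂ = (1 + 0.1103) / (0.1347 + 0.093 + 0.1103) ≈ 3.28491, so M₂ = 3.28491 × 7.8 ≈ 25.6223 billion.
ΔM = M₂ − M₁ = 25.6223 − 26.7294 = -1.1071 billion.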